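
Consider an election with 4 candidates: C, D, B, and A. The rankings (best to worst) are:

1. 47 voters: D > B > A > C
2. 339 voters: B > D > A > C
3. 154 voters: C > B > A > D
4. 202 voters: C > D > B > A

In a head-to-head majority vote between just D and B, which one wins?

Voters preferring D to B: 249; preferring B to D: 493.
B wins the head-to-head.

B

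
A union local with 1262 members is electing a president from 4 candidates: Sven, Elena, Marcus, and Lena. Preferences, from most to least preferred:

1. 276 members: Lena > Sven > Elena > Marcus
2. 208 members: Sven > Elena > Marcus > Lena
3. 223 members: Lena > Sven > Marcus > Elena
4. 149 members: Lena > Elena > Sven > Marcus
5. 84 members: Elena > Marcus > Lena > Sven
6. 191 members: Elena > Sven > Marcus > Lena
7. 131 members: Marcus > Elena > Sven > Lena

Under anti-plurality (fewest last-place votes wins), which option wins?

Last-place votes: Sven 84, Elena 223, Marcus 425, Lena 530.
Sven is ranked last by the fewest voters, so Sven wins.

Sven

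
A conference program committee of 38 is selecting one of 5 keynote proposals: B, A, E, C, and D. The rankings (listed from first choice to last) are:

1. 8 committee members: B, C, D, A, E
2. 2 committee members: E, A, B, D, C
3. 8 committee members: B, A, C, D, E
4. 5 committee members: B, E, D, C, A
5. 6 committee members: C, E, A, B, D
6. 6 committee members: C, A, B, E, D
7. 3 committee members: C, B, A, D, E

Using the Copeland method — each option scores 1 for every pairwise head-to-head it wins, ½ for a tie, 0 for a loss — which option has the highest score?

B

B: beats A, E, C, and D → score 4.
A: beats E and D; loses to B and C → score 2.
E: ties D; loses to B, A, and C → score 0.5.
C: beats A, E, and D; loses to B → score 3.
D: ties E; loses to B, A, and C → score 0.5.
B has the best pairwise record.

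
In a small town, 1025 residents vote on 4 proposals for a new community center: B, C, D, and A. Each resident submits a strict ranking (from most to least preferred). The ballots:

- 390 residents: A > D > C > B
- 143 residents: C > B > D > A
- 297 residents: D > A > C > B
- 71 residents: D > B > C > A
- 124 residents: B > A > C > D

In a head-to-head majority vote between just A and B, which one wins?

Voters preferring A to B: 687; preferring B to A: 338.
A wins the head-to-head.

A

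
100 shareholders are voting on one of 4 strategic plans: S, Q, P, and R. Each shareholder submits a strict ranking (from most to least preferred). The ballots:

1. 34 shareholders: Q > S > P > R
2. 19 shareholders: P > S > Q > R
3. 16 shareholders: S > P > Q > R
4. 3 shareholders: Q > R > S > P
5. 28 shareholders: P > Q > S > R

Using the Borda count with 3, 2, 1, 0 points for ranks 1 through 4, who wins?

P

S: 34·2 + 19·2 + 16·3 + 3·1 + 28·1 = 185
Q: 34·3 + 19·1 + 16·1 + 3·3 + 28·2 = 202
P: 34·1 + 19·3 + 16·2 + 3·0 + 28·3 = 207
R: 34·0 + 19·0 + 16·0 + 3·2 + 28·0 = 6
P has the highest Borda score (207).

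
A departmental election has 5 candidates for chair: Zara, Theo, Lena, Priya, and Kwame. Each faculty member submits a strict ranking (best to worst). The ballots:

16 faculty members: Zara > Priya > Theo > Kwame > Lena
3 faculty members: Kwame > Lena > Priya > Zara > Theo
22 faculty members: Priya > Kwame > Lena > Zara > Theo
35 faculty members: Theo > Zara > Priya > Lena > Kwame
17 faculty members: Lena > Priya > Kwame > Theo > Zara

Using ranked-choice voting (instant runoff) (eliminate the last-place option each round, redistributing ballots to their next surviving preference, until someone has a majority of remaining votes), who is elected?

Round 1: Zara 16, Theo 35, Lena 17, Priya 22, Kwame 3. Eliminate Kwame.
Round 2: Zara 16, Theo 35, Lena 20, Priya 22. Eliminate Zara.
Round 3: Theo 35, Lena 20, Priya 38. Eliminate Lena.
Round 4: Theo 35, Priya 58. Priya has a majority.

Priya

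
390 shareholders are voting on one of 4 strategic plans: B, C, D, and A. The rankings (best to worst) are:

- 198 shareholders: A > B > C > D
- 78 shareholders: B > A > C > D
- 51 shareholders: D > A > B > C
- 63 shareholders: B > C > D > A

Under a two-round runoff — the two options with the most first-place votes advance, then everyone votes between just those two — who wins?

A

Round 1 first-place votes: B 141, C 0, D 51, A 198.
A and B advance.
Runoff: A is preferred to B by 249 voters; B by 141.
A wins the runoff.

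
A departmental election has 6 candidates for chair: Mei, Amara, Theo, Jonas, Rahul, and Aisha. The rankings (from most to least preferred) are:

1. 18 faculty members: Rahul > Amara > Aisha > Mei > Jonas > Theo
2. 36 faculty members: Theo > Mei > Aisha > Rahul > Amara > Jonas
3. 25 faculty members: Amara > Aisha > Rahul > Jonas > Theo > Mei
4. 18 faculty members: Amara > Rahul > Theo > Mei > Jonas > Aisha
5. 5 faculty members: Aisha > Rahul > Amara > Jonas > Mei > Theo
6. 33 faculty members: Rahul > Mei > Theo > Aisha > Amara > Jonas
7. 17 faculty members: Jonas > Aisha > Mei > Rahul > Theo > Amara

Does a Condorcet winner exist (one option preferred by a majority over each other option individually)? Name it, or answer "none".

none

Checking pairwise contests:
Theo beats Mei 79–73.
Mei beats Amara 86–66.
Rahul beats Theo 116–36.
Mei beats Jonas 105–47.
Aisha beats Rahul 83–69.
Mei beats Aisha 87–65.
Every option loses at least one head-to-head, so there is no Condorcet winner.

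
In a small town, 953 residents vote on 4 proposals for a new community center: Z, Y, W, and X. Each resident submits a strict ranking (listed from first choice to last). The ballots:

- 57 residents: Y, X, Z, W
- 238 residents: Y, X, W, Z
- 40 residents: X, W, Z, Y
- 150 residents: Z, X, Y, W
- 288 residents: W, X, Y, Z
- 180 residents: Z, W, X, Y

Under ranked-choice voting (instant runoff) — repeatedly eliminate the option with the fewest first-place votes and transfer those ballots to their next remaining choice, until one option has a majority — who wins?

Round 1: Z 330, Y 295, W 288, X 40. Eliminate X.
Round 2: Z 330, Y 295, W 328. Eliminate Y.
Round 3: Z 387, W 566. W has a majority.

W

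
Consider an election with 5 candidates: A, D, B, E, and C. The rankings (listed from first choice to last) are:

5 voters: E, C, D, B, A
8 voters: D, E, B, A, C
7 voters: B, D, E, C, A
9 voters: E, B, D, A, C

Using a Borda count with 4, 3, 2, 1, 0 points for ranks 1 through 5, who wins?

A: 5·0 + 8·1 + 7·0 + 9·1 = 17
D: 5·2 + 8·4 + 7·3 + 9·2 = 81
B: 5·1 + 8·2 + 7·4 + 9·3 = 76
E: 5·4 + 8·3 + 7·2 + 9·4 = 94
C: 5·3 + 8·0 + 7·1 + 9·0 = 22
E has the highest Borda score (94).

E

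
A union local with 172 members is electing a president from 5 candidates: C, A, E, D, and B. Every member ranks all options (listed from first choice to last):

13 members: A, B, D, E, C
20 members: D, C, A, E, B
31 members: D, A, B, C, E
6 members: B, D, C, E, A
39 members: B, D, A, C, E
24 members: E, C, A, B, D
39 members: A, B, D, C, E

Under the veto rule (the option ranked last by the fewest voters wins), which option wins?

Last-place votes: C 13, A 6, E 109, D 24, B 20.
A is ranked last by the fewest voters, so A wins.

A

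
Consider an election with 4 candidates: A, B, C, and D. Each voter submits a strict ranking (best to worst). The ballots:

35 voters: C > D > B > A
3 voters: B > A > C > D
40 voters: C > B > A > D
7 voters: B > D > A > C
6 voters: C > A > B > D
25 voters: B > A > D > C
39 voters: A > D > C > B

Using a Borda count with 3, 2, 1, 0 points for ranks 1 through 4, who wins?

C

A: 35·0 + 3·2 + 40·1 + 7·1 + 6·2 + 25·2 + 39·3 = 232
B: 35·1 + 3·3 + 40·2 + 7·3 + 6·1 + 25·3 + 39·0 = 226
C: 35·3 + 3·1 + 40·3 + 7·0 + 6·3 + 25·0 + 39·1 = 285
D: 35·2 + 3·0 + 40·0 + 7·2 + 6·0 + 25·1 + 39·2 = 187
C has the highest Borda score (285).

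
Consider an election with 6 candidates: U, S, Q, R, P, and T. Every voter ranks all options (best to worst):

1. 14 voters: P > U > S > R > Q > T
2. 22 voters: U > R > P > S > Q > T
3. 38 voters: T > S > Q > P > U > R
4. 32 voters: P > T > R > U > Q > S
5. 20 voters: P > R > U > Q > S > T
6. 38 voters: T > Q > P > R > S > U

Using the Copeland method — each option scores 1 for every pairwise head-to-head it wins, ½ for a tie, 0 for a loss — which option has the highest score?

U: beats S and Q; loses to R, P, and T → score 2.
S: loses to U, Q, R, P, and T → score 0.
Q: beats S; loses to U, R, P, and T → score 1.
R: beats U, S, and Q; loses to P and T → score 3.
P: beats U, S, Q, R, and T → score 5.
T: beats U, S, Q, and R; loses to P → score 4.
P has the best pairwise record.

P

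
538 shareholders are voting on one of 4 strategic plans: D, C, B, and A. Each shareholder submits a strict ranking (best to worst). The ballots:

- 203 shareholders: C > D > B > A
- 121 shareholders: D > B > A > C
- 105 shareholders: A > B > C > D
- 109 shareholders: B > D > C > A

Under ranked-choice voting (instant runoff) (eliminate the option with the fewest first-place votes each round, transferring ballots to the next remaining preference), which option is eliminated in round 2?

Round 1: D 121, C 203, B 109, A 105. Eliminate A.
Round 2: D 121, C 203, B 214. Eliminate D.

D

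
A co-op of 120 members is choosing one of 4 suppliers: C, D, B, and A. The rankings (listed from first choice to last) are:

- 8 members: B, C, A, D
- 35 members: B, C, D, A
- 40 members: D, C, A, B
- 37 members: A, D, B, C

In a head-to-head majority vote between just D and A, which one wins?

Voters preferring D to A: 75; preferring A to D: 45.
D wins the head-to-head.

D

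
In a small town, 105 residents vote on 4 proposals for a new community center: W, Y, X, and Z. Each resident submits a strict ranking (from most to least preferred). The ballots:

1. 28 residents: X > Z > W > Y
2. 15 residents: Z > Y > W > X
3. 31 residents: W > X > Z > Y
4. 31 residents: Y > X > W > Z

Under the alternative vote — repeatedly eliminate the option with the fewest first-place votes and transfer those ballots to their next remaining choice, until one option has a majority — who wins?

Round 1: W 31, Y 31, X 28, Z 15. Eliminate Z.
Round 2: W 31, Y 46, X 28. Eliminate X.
Round 3: W 59, Y 46. W has a majority.

W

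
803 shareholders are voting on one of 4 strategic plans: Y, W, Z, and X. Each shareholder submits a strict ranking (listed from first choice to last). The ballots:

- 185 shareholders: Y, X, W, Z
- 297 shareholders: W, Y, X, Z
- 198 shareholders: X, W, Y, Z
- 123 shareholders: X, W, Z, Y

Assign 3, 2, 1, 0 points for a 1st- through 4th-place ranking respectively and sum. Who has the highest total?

Y: 185·3 + 297·2 + 198·1 + 123·0 = 1347
W: 185·1 + 297·3 + 198·2 + 123·2 = 1718
Z: 185·0 + 297·0 + 198·0 + 123·1 = 123
X: 185·2 + 297·1 + 198·3 + 123·3 = 1630
W has the highest Borda score (1718).

W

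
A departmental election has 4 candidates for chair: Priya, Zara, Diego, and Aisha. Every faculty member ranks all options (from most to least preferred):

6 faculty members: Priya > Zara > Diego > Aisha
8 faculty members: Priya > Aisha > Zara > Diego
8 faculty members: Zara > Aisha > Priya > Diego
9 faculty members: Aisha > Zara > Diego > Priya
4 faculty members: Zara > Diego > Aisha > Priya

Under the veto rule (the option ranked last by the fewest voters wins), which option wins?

Zara

Last-place votes: Priya 13, Zara 0, Diego 16, Aisha 6.
Zara is ranked last by the fewest voters, so Zara wins.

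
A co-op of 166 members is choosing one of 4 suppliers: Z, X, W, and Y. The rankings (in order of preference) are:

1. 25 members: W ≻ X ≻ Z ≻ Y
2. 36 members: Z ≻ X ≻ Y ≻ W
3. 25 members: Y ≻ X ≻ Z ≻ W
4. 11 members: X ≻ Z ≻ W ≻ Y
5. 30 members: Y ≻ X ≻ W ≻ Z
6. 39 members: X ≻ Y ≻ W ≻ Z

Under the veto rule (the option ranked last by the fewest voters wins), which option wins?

X

Last-place votes: Z 69, X 0, W 61, Y 36.
X is ranked last by the fewest voters, so X wins.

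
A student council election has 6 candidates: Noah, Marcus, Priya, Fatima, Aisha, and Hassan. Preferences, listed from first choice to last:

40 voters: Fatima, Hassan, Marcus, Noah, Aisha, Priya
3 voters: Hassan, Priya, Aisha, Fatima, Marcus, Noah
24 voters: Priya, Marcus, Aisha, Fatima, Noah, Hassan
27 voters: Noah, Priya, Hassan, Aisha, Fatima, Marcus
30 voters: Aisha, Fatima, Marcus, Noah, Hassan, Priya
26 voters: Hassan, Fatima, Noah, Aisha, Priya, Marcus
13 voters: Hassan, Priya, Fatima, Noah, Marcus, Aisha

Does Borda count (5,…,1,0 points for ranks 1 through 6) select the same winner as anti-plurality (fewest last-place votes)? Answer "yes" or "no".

Borda — scores: Noah 403, Marcus 322, Priya 318, Fatima 544, Aisha 377, Hassan 481. Winner: Fatima.
Anti-plurality — last-place votes: Noah 3, Marcus 53, Priya 70, Fatima 0, Aisha 13, Hassan 24. Winner: Fatima.
The two methods agree.

yes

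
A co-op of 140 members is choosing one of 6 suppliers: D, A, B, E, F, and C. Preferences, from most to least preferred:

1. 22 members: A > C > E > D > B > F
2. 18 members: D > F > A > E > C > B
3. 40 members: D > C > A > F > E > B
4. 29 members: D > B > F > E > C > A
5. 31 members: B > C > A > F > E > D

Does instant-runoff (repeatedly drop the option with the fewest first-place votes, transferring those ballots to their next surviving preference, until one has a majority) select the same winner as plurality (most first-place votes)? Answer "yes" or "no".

yes

Instant-runoff — R1 D 87, A 22, B 31, E 0, F 0, C 0 (D winner). Winner: D.
Plurality — first-place votes: D 87, A 22, B 31, E 0, F 0, C 0. Winner: D.
The two methods agree.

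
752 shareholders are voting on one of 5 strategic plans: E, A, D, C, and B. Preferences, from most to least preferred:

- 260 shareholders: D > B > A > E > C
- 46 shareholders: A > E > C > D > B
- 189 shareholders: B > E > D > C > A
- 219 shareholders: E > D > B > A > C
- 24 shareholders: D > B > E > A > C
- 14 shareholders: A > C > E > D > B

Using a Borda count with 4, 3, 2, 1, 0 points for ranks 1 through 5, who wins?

E: 260·1 + 46·3 + 189·3 + 219·4 + 24·2 + 14·2 = 1917
A: 260·2 + 46·4 + 189·0 + 219·1 + 24·1 + 14·4 = 1003
D: 260·4 + 46·1 + 189·2 + 219·3 + 24·4 + 14·1 = 2231
C: 260·0 + 46·2 + 189·1 + 219·0 + 24·0 + 14·3 = 323
B: 260·3 + 46·0 + 189·4 + 219·2 + 24·3 + 14·0 = 2046
D has the highest Borda score (2231).

D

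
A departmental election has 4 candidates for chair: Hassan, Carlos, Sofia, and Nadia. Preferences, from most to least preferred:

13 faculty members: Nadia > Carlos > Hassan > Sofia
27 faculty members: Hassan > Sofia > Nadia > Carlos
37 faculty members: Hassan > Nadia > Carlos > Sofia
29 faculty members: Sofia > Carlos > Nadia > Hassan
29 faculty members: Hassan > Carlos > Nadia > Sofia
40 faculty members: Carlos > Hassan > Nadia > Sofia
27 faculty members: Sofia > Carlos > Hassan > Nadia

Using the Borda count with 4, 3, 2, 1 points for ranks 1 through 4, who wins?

Hassan: 13·2 + 27·4 + 37·4 + 29·1 + 29·4 + 40·3 + 27·2 = 601
Carlos: 13·3 + 27·1 + 37·2 + 29·3 + 29·3 + 40·4 + 27·3 = 555
Sofia: 13·1 + 27·3 + 37·1 + 29·4 + 29·1 + 40·1 + 27·4 = 424
Nadia: 13·4 + 27·2 + 37·3 + 29·2 + 29·2 + 40·2 + 27·1 = 440
Hassan has the highest Borda score (601).

Hassan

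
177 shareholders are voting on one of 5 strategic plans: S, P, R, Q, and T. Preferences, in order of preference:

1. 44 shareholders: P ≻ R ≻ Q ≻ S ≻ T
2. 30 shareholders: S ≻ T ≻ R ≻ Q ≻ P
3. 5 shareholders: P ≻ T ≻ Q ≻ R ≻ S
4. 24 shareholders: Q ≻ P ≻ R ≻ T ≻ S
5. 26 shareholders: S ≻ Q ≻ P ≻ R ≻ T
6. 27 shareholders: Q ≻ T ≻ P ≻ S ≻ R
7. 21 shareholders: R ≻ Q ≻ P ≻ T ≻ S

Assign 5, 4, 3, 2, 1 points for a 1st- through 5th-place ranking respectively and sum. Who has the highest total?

S: 44·2 + 30·5 + 5·1 + 24·1 + 26·5 + 27·2 + 21·1 = 472
P: 44·5 + 30·1 + 5·5 + 24·4 + 26·3 + 27·3 + 21·3 = 593
R: 44·4 + 30·3 + 5·2 + 24·3 + 26·2 + 27·1 + 21·5 = 532
Q: 44·3 + 30·2 + 5·3 + 24·5 + 26·4 + 27·5 + 21·4 = 650
T: 44·1 + 30·4 + 5·4 + 24·2 + 26·1 + 27·4 + 21·2 = 408
Q has the highest Borda score (650).

Q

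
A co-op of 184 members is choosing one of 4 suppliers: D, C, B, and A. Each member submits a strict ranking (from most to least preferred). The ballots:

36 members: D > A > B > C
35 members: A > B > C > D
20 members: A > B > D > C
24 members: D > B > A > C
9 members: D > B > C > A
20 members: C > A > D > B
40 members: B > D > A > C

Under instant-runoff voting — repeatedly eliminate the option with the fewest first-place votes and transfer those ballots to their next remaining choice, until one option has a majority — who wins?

Round 1: D 69, C 20, B 40, A 55. Eliminate C.
Round 2: D 69, B 40, A 75. Eliminate B.
Round 3: D 109, A 75. D has a majority.

D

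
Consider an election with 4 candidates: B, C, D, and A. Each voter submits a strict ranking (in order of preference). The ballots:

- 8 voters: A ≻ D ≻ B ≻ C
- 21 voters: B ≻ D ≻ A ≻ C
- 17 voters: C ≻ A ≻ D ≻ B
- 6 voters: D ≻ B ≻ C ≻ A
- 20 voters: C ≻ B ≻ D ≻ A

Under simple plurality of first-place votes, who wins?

C

First-place votes: B 21, C 37, D 6, A 8.
C has the most first-place votes.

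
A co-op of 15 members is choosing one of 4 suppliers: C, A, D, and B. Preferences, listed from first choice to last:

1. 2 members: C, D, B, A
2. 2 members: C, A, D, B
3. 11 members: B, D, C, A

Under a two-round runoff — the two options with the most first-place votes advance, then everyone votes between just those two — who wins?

B

Round 1 first-place votes: C 4, A 0, D 0, B 11.
B and C advance.
Runoff: B is preferred to C by 11 voters; C by 4.
B wins the runoff.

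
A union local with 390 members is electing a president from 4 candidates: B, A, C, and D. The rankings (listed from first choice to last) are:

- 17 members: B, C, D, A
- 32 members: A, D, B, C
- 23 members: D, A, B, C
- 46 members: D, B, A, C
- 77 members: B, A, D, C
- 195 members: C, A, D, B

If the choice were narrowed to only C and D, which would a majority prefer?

C

Voters preferring C to D: 212; preferring D to C: 178.
C wins the head-to-head.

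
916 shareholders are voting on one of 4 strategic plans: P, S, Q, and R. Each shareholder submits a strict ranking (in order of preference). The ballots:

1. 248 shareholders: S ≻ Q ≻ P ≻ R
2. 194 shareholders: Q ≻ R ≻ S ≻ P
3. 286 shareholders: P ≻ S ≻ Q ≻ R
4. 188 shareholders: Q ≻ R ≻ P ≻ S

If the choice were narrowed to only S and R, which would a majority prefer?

S

Voters preferring S to R: 534; preferring R to S: 382.
S wins the head-to-head.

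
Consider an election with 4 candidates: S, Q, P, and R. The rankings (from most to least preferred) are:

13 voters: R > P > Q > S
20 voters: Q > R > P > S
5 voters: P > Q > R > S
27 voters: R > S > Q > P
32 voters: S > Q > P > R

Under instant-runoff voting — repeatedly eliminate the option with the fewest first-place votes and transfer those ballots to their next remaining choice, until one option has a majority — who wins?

R

Round 1: S 32, Q 20, P 5, R 40. Eliminate P.
Round 2: S 32, Q 25, R 40. Eliminate Q.
Round 3: S 32, R 65. R has a majority.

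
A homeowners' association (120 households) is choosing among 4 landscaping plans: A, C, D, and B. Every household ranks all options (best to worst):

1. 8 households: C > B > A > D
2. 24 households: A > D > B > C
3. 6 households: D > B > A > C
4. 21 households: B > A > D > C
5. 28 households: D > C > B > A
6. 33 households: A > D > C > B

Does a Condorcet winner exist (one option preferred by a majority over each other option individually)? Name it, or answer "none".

Checking pairwise contests:
B beats A 63–57.
A beats C 84–36.
A beats D 86–34.
C beats B 69–51.
Every option loses at least one head-to-head, so there is no Condorcet winner.

none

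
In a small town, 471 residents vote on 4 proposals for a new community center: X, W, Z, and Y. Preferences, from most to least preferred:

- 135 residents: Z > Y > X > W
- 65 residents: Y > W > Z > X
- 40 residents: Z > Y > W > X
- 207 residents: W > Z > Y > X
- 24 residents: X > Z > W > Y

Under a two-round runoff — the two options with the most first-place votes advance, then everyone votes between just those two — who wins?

W

Round 1 first-place votes: X 24, W 207, Z 175, Y 65.
W and Z advance.
Runoff: W is preferred to Z by 272 voters; Z by 199.
W wins the runoff.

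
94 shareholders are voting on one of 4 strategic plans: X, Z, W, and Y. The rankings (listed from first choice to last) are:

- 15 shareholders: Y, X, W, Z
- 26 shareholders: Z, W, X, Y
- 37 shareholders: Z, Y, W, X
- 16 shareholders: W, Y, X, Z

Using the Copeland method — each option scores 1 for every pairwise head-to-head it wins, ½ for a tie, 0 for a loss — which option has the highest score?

X: loses to Z, W, and Y → score 0.
Z: beats X, W, and Y → score 3.
W: beats X; loses to Z and Y → score 1.
Y: beats X and W; loses to Z → score 2.
Z has the best pairwise record.

Z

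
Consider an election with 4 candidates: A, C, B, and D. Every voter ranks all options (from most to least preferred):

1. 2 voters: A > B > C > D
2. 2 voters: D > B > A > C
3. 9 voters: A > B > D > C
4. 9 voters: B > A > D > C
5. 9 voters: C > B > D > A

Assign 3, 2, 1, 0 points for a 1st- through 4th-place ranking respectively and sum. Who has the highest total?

A: 2·3 + 2·1 + 9·3 + 9·2 + 9·0 = 53
C: 2·1 + 2·0 + 9·0 + 9·0 + 9·3 = 29
B: 2·2 + 2·2 + 9·2 + 9·3 + 9·2 = 71
D: 2·0 + 2·3 + 9·1 + 9·1 + 9·1 = 33
B has the highest Borda score (71).

B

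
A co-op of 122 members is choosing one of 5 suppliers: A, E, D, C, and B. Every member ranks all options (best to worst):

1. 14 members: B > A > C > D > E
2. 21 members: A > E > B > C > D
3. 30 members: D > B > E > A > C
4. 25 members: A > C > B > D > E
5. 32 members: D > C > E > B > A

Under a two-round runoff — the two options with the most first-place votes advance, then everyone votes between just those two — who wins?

D

Round 1 first-place votes: A 46, E 0, D 62, C 0, B 14.
D and A advance.
Runoff: D is preferred to A by 62 voters; A by 60.
D wins the runoff.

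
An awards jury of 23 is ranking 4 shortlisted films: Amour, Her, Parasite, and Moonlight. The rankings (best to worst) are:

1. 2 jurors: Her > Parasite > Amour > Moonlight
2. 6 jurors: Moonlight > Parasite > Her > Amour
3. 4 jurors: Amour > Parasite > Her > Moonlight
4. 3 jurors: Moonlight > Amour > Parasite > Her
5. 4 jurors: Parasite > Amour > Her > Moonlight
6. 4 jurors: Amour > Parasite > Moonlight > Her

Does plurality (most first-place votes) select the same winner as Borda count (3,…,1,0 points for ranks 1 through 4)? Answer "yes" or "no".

no

Plurality — first-place votes: Amour 8, Her 2, Parasite 4, Moonlight 9. Winner: Moonlight.
Borda — scores: Amour 40, Her 20, Parasite 47, Moonlight 31. Winner: Parasite.
The two methods disagree.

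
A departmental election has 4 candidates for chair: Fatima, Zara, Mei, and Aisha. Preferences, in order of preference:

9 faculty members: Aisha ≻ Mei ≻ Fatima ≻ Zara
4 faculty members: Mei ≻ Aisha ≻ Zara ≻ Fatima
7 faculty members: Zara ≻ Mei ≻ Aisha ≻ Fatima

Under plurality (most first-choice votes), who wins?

First-place votes: Fatima 0, Zara 7, Mei 4, Aisha 9.
Aisha has the most first-place votes.

Aisha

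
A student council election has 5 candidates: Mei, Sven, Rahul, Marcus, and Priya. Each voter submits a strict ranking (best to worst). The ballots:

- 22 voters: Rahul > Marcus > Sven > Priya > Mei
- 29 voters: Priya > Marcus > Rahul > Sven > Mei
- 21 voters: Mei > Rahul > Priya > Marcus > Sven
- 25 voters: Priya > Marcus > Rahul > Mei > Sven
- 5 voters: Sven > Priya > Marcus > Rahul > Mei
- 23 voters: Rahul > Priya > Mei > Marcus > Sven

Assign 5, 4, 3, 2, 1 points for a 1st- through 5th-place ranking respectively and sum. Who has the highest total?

Priya

Mei: 22·1 + 29·1 + 21·5 + 25·2 + 5·1 + 23·3 = 280
Sven: 22·3 + 29·2 + 21·1 + 25·1 + 5·5 + 23·1 = 218
Rahul: 22·5 + 29·3 + 21·4 + 25·3 + 5·2 + 23·5 = 481
Marcus: 22·4 + 29·4 + 21·2 + 25·4 + 5·3 + 23·2 = 407
Priya: 22·2 + 29·5 + 21·3 + 25·5 + 5·4 + 23·4 = 489
Priya has the highest Borda score (489).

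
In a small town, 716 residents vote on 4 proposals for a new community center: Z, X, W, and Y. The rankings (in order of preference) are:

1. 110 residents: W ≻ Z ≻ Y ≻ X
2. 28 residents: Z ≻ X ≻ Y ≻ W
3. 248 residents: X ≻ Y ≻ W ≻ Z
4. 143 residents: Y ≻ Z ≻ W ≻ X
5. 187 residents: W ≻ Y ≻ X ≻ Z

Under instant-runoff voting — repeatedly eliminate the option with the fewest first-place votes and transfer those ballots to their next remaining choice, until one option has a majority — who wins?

Round 1: Z 28, X 248, W 297, Y 143. Eliminate Z.
Round 2: X 276, W 297, Y 143. Eliminate Y.
Round 3: X 276, W 440. W has a majority.

W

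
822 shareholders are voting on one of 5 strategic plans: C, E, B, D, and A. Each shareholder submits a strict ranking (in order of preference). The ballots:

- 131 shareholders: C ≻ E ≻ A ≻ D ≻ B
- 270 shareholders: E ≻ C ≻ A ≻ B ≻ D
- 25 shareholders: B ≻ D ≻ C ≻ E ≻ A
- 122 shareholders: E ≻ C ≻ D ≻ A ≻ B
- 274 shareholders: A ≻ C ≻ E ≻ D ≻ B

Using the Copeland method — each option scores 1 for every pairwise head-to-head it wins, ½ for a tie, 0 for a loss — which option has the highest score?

C: beats E, B, D, and A → score 4.
E: beats B, D, and A; loses to C → score 3.
B: loses to C, E, D, and A → score 0.
D: beats B; loses to C, E, and A → score 1.
A: beats B and D; loses to C and E → score 2.
C has the best pairwise record.

C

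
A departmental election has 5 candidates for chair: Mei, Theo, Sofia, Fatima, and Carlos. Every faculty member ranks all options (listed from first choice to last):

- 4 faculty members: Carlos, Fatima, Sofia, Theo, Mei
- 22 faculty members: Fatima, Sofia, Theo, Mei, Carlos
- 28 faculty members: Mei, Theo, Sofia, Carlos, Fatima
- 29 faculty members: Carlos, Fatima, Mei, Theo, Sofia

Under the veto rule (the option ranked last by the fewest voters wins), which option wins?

Last-place votes: Mei 4, Theo 0, Sofia 29, Fatima 28, Carlos 22.
Theo is ranked last by the fewest voters, so Theo wins.

Theo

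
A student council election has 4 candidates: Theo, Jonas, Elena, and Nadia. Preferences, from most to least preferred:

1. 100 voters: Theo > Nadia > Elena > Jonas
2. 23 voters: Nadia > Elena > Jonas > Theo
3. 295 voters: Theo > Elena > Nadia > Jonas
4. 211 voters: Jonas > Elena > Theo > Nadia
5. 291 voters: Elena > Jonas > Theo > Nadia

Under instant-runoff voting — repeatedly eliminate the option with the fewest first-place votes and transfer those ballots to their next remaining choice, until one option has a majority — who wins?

Elena

Round 1: Theo 395, Jonas 211, Elena 291, Nadia 23. Eliminate Nadia.
Round 2: Theo 395, Jonas 211, Elena 314. Eliminate Jonas.
Round 3: Theo 395, Elena 525. Elena has a majority.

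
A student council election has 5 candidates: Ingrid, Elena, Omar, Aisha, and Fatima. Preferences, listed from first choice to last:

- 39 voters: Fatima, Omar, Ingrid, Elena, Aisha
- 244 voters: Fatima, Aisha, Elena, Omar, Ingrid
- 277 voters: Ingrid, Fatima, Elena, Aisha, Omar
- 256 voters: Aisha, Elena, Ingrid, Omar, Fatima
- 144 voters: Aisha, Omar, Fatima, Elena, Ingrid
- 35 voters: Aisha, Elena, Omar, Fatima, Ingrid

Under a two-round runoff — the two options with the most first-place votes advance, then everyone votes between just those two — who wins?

Round 1 first-place votes: Ingrid 277, Elena 0, Omar 0, Aisha 435, Fatima 283.
Aisha and Fatima advance.
Runoff: Aisha is preferred to Fatima by 435 voters; Fatima by 560.
Fatima wins the runoff.

Fatima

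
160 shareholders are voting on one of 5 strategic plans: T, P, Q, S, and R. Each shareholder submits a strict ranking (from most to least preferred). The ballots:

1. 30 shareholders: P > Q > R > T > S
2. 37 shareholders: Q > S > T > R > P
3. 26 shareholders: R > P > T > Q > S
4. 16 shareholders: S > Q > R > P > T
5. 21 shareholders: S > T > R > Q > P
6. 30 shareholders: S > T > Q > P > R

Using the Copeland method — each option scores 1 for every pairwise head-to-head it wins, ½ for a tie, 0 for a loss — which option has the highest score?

Q

T: beats P and R; loses to Q and S → score 2.
P: loses to T, Q, S, and R → score 0.
Q: beats T, P, S, and R → score 4.
S: beats T, P, and R; loses to Q → score 3.
R: beats P; loses to T, Q, and S → score 1.
Q has the best pairwise record.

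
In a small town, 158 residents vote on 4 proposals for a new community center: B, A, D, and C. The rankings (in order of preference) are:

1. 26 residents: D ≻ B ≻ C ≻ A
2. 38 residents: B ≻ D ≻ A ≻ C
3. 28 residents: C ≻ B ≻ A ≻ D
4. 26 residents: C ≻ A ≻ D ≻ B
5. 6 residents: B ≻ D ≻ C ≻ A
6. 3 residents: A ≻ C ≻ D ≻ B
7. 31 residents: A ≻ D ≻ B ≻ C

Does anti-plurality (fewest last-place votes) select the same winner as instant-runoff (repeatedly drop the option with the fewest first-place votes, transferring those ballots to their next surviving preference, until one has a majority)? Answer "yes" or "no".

Anti-plurality — last-place votes: B 29, A 32, D 28, C 69. Winner: D.
Instant-runoff — R1 B 44, A 34, D 26, C 54 (D out); R2 B 70, A 34, C 54 (A out); R3 B 101, C 57 (B winner). Winner: B.
The two methods disagree.

no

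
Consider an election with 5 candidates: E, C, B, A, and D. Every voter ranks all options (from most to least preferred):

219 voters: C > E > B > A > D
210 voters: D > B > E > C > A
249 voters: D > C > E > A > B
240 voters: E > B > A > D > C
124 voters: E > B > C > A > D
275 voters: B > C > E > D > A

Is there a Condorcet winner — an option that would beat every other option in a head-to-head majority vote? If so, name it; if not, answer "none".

none

Checking pairwise contests:
C beats E 743–574.
B beats C 849–468.
E beats B 832–485.
E beats A 1317–0.
E beats D 858–459.
Every option loses at least one head-to-head, so there is no Condorcet winner.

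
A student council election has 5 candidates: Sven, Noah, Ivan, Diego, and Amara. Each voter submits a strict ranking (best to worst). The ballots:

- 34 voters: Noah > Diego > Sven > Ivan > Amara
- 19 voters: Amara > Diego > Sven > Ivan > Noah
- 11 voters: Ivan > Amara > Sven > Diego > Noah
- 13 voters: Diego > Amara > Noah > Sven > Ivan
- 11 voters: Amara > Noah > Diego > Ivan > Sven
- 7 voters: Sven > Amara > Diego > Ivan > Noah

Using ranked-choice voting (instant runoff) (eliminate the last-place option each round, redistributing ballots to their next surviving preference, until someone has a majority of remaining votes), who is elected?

Round 1: Sven 7, Noah 34, Ivan 11, Diego 13, Amara 30. Eliminate Sven.
Round 2: Noah 34, Ivan 11, Diego 13, Amara 37. Eliminate Ivan.
Round 3: Noah 34, Diego 13, Amara 48. Amara has a majority.

Amara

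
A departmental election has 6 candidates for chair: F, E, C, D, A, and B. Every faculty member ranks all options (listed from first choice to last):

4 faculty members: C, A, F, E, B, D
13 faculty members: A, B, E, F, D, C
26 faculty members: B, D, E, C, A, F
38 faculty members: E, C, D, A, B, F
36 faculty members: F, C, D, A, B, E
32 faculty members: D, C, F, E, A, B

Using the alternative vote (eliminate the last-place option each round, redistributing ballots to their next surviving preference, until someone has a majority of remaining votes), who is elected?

B

Round 1: F 36, E 38, C 4, D 32, A 13, B 26. Eliminate C.
Round 2: F 36, E 38, D 32, A 17, B 26. Eliminate A.
Round 3: F 40, E 38, D 32, B 39. Eliminate D.
Round 4: F 72, E 38, B 39. Eliminate E.
Round 5: F 72, B 77. B has a majority.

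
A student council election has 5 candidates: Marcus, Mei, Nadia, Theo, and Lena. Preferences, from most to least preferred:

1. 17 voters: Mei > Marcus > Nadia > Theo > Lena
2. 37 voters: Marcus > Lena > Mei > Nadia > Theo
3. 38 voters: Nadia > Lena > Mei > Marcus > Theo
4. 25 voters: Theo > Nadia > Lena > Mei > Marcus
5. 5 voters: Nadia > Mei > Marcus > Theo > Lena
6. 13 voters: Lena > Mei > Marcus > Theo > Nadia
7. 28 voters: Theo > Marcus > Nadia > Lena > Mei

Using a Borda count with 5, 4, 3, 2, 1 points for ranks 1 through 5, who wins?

Nadia

Marcus: 17·4 + 37·5 + 38·2 + 25·1 + 5·3 + 13·3 + 28·4 = 520
Mei: 17·5 + 37·3 + 38·3 + 25·2 + 5·4 + 13·4 + 28·1 = 460
Nadia: 17·3 + 37·2 + 38·5 + 25·4 + 5·5 + 13·1 + 28·3 = 537
Theo: 17·2 + 37·1 + 38·1 + 25·5 + 5·2 + 13·2 + 28·5 = 410
Lena: 17·1 + 37·4 + 38·4 + 25·3 + 5·1 + 13·5 + 28·2 = 518
Nadia has the highest Borda score (537).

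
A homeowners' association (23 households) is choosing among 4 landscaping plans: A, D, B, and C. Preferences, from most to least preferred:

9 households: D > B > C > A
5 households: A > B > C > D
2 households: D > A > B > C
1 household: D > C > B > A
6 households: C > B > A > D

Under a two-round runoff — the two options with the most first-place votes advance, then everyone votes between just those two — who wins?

D

Round 1 first-place votes: A 5, D 12, B 0, C 6.
D and C advance.
Runoff: D is preferred to C by 12 voters; C by 11.
D wins the runoff.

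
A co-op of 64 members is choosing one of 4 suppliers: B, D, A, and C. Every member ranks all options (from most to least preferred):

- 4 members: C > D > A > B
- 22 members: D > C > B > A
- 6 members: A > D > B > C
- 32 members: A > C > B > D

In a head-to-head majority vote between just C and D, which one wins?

C

Voters preferring C to D: 36; preferring D to C: 28.
C wins the head-to-head.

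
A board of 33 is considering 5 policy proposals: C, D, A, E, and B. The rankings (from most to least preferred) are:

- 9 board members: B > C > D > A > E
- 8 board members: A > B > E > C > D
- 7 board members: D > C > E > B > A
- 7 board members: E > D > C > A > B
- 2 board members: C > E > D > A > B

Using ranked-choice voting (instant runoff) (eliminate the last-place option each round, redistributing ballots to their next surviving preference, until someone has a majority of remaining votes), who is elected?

Round 1: C 2, D 7, A 8, E 7, B 9. Eliminate C.
Round 2: D 7, A 8, E 9, B 9. Eliminate D.
Round 3: A 8, E 16, B 9. Eliminate A.
Round 4: E 16, B 17. B has a majority.

B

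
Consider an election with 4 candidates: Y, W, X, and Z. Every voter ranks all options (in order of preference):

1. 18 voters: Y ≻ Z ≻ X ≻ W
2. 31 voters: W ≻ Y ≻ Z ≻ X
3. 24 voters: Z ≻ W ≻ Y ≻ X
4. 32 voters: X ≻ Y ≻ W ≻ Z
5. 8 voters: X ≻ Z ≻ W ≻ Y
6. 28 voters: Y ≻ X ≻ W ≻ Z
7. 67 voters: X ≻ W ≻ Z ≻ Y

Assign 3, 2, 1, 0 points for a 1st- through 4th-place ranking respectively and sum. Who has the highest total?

X

Y: 18·3 + 31·2 + 24·1 + 32·2 + 8·0 + 28·3 + 67·0 = 288
W: 18·0 + 31·3 + 24·2 + 32·1 + 8·1 + 28·1 + 67·2 = 343
X: 18·1 + 31·0 + 24·0 + 32·3 + 8·3 + 28·2 + 67·3 = 395
Z: 18·2 + 31·1 + 24·3 + 32·0 + 8·2 + 28·0 + 67·1 = 222
X has the highest Borda score (395).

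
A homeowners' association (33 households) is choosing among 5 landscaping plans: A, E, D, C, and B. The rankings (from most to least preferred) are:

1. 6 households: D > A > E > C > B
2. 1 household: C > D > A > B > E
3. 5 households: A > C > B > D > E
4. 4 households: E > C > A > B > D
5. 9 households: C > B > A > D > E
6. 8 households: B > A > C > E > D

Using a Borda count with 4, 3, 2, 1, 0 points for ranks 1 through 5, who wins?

A: 6·3 + 1·2 + 5·4 + 4·2 + 9·2 + 8·3 = 90
E: 6·2 + 1·0 + 5·0 + 4·4 + 9·0 + 8·1 = 36
D: 6·4 + 1·3 + 5·1 + 4·0 + 9·1 + 8·0 = 41
C: 6·1 + 1·4 + 5·3 + 4·3 + 9·4 + 8·2 = 89
B: 6·0 + 1·1 + 5·2 + 4·1 + 9·3 + 8·4 = 74
A has the highest Borda score (90).

A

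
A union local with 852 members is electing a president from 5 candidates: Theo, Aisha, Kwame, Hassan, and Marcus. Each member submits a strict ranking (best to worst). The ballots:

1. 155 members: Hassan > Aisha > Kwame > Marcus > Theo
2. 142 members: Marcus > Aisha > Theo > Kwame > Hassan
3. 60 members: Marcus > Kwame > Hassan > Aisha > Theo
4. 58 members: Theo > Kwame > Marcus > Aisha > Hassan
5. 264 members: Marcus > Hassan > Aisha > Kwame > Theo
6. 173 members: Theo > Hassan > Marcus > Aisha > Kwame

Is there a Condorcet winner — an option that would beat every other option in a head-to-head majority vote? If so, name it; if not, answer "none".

Marcus vs Theo: 621–231 for Marcus.
Marcus vs Aisha: 697–155 for Marcus.
Marcus vs Kwame: 639–213 for Marcus.
Marcus vs Hassan: 524–328 for Marcus.
Marcus beats every other option head-to-head.

Marcus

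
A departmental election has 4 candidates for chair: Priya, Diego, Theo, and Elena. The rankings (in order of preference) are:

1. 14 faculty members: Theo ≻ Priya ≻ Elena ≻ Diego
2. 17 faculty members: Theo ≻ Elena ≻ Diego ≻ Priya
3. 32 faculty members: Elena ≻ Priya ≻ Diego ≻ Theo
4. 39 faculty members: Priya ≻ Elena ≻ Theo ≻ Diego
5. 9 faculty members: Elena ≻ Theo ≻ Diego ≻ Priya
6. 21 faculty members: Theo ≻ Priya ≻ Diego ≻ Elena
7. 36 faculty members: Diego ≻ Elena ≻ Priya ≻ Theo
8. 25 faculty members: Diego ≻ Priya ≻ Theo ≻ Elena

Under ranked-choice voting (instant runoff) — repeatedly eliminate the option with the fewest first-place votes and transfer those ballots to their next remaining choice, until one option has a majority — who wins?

Elena

Round 1: Priya 39, Diego 61, Theo 52, Elena 41. Eliminate Priya.
Round 2: Diego 61, Theo 52, Elena 80. Eliminate Theo.
Round 3: Diego 82, Elena 111. Elena has a majority.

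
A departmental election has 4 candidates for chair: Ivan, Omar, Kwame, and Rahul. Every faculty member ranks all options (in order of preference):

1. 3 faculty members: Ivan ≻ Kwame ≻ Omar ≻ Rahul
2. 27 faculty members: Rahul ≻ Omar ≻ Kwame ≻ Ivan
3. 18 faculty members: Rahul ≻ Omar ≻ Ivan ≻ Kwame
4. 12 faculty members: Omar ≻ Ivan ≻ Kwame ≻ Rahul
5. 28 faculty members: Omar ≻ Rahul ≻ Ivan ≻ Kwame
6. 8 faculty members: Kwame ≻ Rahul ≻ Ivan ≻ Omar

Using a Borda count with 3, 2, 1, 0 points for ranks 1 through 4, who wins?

Ivan: 3·3 + 27·0 + 18·1 + 12·2 + 28·1 + 8·1 = 87
Omar: 3·1 + 27·2 + 18·2 + 12·3 + 28·3 + 8·0 = 213
Kwame: 3·2 + 27·1 + 18·0 + 12·1 + 28·0 + 8·3 = 69
Rahul: 3·0 + 27·3 + 18·3 + 12·0 + 28·2 + 8·2 = 207
Omar has the highest Borda score (213).

Omar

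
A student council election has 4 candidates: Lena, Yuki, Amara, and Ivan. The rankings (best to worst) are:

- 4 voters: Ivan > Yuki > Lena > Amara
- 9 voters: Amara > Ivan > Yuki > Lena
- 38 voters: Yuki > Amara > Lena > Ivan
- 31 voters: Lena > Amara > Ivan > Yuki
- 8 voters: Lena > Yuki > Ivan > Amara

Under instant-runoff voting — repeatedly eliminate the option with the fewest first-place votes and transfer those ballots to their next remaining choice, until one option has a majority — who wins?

Round 1: Lena 39, Yuki 38, Amara 9, Ivan 4. Eliminate Ivan.
Round 2: Lena 39, Yuki 42, Amara 9. Eliminate Amara.
Round 3: Lena 39, Yuki 51. Yuki has a majority.

Yuki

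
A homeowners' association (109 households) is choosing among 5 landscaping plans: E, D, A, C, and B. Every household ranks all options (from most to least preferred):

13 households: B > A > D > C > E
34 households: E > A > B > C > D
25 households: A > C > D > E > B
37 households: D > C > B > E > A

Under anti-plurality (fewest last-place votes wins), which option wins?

Last-place votes: E 13, D 34, A 37, C 0, B 25.
C is ranked last by the fewest voters, so C wins.

C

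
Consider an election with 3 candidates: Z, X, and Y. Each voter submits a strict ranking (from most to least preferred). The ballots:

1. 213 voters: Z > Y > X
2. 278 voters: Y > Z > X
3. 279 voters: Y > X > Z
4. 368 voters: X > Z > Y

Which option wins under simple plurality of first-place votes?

Y

First-place votes: Z 213, X 368, Y 557.
Y has the most first-place votes.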